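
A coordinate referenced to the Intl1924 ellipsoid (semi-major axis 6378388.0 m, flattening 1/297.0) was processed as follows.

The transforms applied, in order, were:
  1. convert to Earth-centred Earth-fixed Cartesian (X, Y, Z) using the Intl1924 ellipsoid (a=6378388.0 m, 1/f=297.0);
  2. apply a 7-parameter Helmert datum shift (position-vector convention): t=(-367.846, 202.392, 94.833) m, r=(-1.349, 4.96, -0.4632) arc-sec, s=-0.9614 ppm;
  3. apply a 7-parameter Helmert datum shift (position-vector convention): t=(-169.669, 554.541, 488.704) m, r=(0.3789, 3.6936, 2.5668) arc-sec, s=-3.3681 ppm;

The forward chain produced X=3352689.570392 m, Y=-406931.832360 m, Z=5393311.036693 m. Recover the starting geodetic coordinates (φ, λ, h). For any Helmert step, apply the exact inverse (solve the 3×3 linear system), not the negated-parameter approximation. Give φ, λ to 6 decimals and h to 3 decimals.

φ=58.113564°, λ=-6.933531°, h=407.357 m

start: X=3352689.5704, Y=-406931.8324, Z=5393311.0367 m
→ Helmert⁻¹: X=3352768.8898, Y=-407519.5618, Z=5392901.2832
→ Helmert⁻¹: X=3353011.1937, Y=-407750.0863, Z=5392889.5972
→ geod (Bowring, a=6378388.000): φ=58.11356400°, λ=-6.93353100°, h=407.3570 m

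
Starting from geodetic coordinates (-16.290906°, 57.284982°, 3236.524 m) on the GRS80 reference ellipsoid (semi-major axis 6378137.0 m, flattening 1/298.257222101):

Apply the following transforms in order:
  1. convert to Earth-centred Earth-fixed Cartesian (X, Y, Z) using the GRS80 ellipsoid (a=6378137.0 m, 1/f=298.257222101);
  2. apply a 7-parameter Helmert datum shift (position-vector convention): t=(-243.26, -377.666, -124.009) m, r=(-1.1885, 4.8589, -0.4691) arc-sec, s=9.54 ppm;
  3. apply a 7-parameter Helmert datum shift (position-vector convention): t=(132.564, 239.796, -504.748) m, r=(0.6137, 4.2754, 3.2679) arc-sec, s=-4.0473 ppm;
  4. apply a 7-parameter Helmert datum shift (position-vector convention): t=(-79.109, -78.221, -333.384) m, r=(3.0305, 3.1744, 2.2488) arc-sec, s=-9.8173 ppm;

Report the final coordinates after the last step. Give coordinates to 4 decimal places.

X=3310844.8717 m, Y=5154741.9232 m, Z=-1779648.5594 m

start: φ=-16.290906°, λ=57.284982°, h=3236.524 m
→ ECEF (a=6378137.000, f=1/298.257222101): X=3311281.2850, Y=5154878.0932, Z=-1778557.8979
→ Helmert 7p (PV): X=3311039.4411, Y=5154531.8258, Z=-1778806.5804
→ Helmert 7p (PV): X=3311040.0698, Y=5154808.5097, Z=-1779357.4229
→ Helmert 7p (PV): X=3310844.8717, Y=5154741.9232, Z=-1779648.5594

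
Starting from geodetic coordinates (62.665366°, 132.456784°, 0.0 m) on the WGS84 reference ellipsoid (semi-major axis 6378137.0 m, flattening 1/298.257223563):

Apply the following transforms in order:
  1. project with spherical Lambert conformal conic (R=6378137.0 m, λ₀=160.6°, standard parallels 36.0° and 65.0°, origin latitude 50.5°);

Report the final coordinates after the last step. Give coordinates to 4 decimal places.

E=-1388480.0096 m, N=1588753.1500 m

start: φ=62.665366°, λ=132.456784°, h=0.000 m
→ lcc (R=6378137.0, λ₀=160.6°): E=-1388480.0096, N=1588753.1500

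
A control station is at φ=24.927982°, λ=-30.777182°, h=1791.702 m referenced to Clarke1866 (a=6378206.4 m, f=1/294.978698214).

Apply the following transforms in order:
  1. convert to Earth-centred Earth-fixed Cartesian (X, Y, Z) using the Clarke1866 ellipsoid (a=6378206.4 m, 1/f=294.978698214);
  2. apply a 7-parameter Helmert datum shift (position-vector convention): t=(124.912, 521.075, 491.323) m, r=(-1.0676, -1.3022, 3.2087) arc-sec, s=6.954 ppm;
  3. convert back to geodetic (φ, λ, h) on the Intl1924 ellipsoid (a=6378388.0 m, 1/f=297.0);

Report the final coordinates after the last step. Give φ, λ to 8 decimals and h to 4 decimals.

start: φ=24.927982°, λ=-30.777182°, h=1791.702 m
→ ECEF (a=6378206.400, f=1/294.978698214): X=4973790.9066, Y=-2962290.3780, Z=2672444.2673
→ Helmert 7p (PV): X=4973979.6168, Y=-2961698.6965, Z=2673000.9080
→ geod (Bowring, a=6378388.000): φ=24.93206368°, λ=-30.77119491°, h=1691.2690 m

φ=24.93206368°, λ=-30.77119491°, h=1691.2690 m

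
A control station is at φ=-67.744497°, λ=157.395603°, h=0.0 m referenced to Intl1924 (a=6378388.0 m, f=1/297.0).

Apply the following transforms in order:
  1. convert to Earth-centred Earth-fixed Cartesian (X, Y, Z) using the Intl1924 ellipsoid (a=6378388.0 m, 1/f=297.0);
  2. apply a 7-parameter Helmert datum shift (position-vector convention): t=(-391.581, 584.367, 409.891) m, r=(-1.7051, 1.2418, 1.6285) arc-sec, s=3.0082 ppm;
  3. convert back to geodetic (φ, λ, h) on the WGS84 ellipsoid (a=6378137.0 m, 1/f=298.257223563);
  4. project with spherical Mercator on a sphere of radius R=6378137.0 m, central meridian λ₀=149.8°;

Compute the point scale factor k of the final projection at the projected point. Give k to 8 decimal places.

start: φ=-67.744497°, λ=157.395603°, h=0.000 m
→ ECEF (a=6378388.000, f=1/297.0): X=-2236608.6777, Y=931211.7243, Z=-5880494.4558
→ Helmert 7p (PV): X=-2237049.7421, Y=931732.6225, Z=-5880096.4871
→ geod (Bowring, a=6378137.000): φ=-67.73752954°, λ=157.38824155°, h=34.5531 m
→ into merc (λ₀=149.8°): φ=-67.73752954°, λ−λ₀=7.58824155°
scale k = 2.63956674

2.63956674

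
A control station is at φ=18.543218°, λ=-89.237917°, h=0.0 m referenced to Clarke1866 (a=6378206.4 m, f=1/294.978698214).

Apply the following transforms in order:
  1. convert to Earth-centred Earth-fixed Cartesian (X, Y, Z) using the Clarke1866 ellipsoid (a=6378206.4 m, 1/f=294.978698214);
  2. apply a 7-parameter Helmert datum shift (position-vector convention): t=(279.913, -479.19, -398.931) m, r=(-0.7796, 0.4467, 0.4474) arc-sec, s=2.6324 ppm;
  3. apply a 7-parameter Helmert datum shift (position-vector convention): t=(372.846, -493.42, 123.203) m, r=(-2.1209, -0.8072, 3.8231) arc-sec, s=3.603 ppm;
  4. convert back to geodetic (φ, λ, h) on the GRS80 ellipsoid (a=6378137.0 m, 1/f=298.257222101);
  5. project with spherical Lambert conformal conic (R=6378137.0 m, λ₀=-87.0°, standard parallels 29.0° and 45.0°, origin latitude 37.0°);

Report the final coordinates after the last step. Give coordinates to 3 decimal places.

start: φ=18.543218°, λ=-89.237917°, h=0.000 m
→ ECEF (a=6378206.400, f=1/294.978698214): X=80456.4643, Y=-6048611.4918, Z=2015356.8662
→ Helmert 7p (PV): X=80754.0735, Y=-6049098.8123, Z=2014985.9276
→ Helmert 7p (PV): X=81231.4449, Y=-6049591.8115, Z=2015178.9062
→ geod (Bowring, a=6378137.000): φ=18.53755574°, λ=-89.23070194°, h=928.0084 m
→ lcc (R=6378137.0, λ₀=-87.0°): E=-245027.1231, N=-2067265.6364

E=-245027.123 m, N=-2067265.636 m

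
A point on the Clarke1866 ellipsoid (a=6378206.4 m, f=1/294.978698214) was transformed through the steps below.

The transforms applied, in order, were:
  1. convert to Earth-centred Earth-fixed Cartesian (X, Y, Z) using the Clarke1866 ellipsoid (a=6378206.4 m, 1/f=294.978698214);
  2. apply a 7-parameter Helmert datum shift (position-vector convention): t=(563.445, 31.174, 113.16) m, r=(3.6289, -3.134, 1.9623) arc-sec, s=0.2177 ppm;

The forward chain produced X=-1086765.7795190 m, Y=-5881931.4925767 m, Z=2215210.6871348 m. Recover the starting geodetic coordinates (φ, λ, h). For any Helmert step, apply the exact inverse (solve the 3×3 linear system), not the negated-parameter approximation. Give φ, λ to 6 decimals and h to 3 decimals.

φ=20.448613°, λ=-100.473660°, h=3003.090 m

start: X=-1086765.7795, Y=-5881931.4926, Z=2215210.6871 m
→ Helmert⁻¹: X=-1087351.2872, Y=-5881912.0684, Z=2215217.0490
→ geod (Bowring, a=6378206.400): φ=20.44861300°, λ=-100.47366000°, h=3003.0900 m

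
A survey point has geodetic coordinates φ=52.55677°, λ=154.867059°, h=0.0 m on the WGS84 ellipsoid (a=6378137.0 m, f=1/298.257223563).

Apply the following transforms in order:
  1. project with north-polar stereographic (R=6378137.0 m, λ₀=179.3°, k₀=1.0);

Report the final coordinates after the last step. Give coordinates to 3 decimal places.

E=-1788165.250 m, N=-3935971.802 m

start: φ=52.556770°, λ=154.867059°, h=0.000 m
→ stereo (R=6378137.0, λ₀=179.3°): E=-1788165.2505, N=-3935971.8020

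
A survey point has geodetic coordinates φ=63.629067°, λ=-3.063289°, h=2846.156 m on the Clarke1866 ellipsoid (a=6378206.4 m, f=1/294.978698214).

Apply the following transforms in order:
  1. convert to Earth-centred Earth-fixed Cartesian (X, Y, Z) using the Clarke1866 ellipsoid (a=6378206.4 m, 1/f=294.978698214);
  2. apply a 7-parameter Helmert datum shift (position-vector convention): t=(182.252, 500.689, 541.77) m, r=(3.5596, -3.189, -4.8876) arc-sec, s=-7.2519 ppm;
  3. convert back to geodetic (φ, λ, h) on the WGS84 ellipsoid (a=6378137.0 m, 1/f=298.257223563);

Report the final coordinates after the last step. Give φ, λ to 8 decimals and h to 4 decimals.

start: φ=63.629067°, λ=-3.063289°, h=2846.156 m
→ ECEF (a=6378206.400, f=1/294.978698214): X=2838007.3685, Y=-151877.3242, Z=5693825.1945
→ Helmert 7p (PV): X=2838077.4108, Y=-151541.0421, Z=5694366.9298
→ geod (Bowring, a=6378137.000): φ=63.62910555°, λ=-3.05644394°, h=3233.1635 m

φ=63.62910555°, λ=-3.05644394°, h=3233.1635 m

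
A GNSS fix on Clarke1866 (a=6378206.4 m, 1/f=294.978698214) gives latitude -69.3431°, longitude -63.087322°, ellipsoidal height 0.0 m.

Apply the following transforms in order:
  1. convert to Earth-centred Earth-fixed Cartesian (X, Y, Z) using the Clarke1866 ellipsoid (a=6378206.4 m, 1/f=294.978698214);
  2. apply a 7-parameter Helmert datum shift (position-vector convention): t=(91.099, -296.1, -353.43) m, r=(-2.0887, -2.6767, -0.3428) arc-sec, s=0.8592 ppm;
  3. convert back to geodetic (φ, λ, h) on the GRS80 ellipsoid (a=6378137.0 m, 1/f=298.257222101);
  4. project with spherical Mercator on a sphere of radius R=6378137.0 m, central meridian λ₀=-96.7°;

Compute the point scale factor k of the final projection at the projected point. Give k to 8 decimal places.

start: φ=-69.343100°, λ=-63.087322°, h=0.000 m
→ ECEF (a=6378206.400, f=1/294.978698214): X=1021474.4843, Y=-2012332.4908, Z=-5945396.3263
→ Helmert 7p (PV): X=1021640.2700, Y=-2012692.2224, Z=-5945721.2313
→ geod (Bowring, a=6378137.000): φ=-69.33939601°, λ=-63.08770264°, h=304.8425 m
→ into merc (λ₀=-96.7°): φ=-69.33939601°, λ−λ₀=33.61229736°
scale k = 2.83421360

2.83421360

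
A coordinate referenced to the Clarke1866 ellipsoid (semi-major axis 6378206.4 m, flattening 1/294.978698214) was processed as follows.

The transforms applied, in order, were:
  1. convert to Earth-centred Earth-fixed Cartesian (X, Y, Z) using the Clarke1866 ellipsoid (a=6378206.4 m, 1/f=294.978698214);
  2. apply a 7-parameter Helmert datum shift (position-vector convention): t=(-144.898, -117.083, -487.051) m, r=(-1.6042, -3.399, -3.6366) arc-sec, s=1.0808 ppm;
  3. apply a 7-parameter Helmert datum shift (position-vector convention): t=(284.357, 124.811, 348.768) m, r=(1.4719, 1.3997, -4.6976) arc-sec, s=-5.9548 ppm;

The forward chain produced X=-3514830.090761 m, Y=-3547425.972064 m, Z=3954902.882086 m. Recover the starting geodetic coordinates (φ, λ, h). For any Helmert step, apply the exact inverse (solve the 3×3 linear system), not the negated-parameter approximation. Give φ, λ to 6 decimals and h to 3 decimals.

start: X=-3514830.0908, Y=-3547425.9721, Z=3954902.8821 m
→ Helmert⁻¹: X=-3515081.4195, Y=-3547623.7430, Z=3954579.1254
→ Helmert⁻¹: X=-3514805.0006, Y=-3547595.5547, Z=3955092.2306
→ geod (Bowring, a=6378206.400): φ=38.56806600°, λ=-134.73397900°, h=558.0250 m

φ=38.568066°, λ=-134.733979°, h=558.025 m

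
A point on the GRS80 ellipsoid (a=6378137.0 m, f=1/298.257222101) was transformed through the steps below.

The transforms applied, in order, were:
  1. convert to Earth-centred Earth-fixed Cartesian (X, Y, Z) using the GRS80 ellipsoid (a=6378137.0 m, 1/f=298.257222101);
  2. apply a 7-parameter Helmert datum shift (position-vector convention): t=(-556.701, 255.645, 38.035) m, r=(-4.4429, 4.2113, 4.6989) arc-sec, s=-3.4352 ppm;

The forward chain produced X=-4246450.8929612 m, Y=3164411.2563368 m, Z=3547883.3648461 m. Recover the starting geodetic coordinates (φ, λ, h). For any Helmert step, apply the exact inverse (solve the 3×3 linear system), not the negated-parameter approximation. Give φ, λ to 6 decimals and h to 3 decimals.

start: X=-4246450.8930, Y=3164411.2563, Z=3547883.3648 m
→ Helmert⁻¹: X=-4245909.1305, Y=3164186.7869, Z=3547838.9848
→ geod (Bowring, a=6378137.000): φ=34.00029500°, λ=143.30534700°, h=2441.5240 m

φ=34.000295°, λ=143.305347°, h=2441.524 m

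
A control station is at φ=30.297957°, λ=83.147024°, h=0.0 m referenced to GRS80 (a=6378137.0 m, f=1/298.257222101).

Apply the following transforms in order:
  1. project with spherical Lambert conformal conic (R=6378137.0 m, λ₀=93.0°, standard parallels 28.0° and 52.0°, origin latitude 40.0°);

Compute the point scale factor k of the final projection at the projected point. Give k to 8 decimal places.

start: φ=30.297957°, λ=83.147024°, h=0.000 m
→ into lcc (λ₀=93.0°): φ=30.29795700°, λ−λ₀=-9.85297600°
scale k = 0.99265599

0.99265599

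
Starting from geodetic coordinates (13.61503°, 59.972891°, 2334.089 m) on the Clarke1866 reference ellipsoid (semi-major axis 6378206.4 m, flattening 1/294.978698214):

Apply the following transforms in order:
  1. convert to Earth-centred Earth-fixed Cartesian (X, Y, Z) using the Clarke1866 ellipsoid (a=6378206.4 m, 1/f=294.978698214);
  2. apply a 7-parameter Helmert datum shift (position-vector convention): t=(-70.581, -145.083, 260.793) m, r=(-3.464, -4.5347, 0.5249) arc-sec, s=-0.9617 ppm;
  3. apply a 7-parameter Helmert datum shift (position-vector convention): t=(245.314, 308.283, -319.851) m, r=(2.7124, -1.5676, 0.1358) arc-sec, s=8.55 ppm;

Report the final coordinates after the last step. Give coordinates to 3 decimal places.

start: φ=13.615030°, λ=59.972891°, h=2334.089 m
→ ECEF (a=6378206.400, f=1/294.978698214): X=3103743.8852, Y=5369972.8745, Z=1492077.7502
→ Helmert 7p (PV): X=3103623.8508, Y=5369855.5834, Z=1492315.1606
→ Helmert 7p (PV): X=3103880.8238, Y=5370192.1978, Z=1492102.2711

X=3103880.824 m, Y=5370192.198 m, Z=1492102.271 m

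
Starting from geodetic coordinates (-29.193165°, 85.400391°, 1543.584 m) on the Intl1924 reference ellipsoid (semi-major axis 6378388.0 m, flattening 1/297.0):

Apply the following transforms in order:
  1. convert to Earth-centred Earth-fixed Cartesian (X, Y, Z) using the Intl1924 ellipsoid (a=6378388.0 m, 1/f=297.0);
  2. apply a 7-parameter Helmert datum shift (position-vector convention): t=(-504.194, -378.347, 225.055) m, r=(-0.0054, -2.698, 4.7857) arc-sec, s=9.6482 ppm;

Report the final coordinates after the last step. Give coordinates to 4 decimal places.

X=446403.5630 m, Y=5555746.5524 m, Z=-3093205.2134 m

start: φ=-29.193165°, λ=85.400391°, h=1543.584 m
→ ECEF (a=6378388.000, f=1/297.0): X=446991.8928, Y=5556061.0033, Z=-3093406.1239
→ Helmert 7p (PV): X=446403.5630, Y=5555746.5524, Z=-3093205.2134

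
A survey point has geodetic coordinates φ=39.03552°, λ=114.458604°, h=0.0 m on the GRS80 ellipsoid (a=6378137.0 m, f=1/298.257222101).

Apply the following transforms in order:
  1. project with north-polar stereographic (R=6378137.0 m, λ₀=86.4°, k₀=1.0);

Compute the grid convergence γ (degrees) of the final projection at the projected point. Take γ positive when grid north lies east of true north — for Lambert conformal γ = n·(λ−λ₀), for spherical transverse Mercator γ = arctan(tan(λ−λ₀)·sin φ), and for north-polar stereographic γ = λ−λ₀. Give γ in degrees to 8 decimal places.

28.05860400

start: φ=39.035520°, λ=114.458604°, h=0.000 m
→ into stereo (λ₀=86.4°): φ=39.03552000°, λ−λ₀=28.05860400°
convergence γ = 28.05860400°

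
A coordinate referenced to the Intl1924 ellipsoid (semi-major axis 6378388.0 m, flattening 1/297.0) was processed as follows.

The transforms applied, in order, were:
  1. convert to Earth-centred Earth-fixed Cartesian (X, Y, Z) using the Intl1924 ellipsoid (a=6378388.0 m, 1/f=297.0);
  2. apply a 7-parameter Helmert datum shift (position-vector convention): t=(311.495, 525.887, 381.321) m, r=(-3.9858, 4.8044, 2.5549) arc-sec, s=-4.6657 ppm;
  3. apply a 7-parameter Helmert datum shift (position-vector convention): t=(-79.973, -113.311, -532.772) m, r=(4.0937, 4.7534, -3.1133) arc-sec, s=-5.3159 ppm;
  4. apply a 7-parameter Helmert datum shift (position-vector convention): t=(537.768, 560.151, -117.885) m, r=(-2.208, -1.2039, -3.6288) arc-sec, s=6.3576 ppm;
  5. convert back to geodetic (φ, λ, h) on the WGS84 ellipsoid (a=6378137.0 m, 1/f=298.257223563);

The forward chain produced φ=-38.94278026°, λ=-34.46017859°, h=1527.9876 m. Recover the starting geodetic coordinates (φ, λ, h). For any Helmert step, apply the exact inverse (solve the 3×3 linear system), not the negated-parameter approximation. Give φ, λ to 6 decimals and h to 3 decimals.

φ=-38.940586°, λ=-34.471844°, h=1101.070 m

start: φ=-38.942780°, λ=-34.460179°, h=1527.988 m
→ ECEF (a=6378137.000, f=1/298.257223563): X=4096634.8690, Y=-2811349.0196, Z=-3988338.8129
→ Helmert⁻¹: X=4096097.2491, Y=-2811776.5385, Z=-3988249.5793
→ Helmert⁻¹: X=4096333.3305, Y=-2811695.4861, Z=-3987587.8019
→ Helmert⁻¹: X=4096099.0018, Y=-2812208.1686, Z=-3987946.6640
→ geod (Bowring, a=6378388.000): φ=-38.94058600°, λ=-34.47184400°, h=1101.0700 m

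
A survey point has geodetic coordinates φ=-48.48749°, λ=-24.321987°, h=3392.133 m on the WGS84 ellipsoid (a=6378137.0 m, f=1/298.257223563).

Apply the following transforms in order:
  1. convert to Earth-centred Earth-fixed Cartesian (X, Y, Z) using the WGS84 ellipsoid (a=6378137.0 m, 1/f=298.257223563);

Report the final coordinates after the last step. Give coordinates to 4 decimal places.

X=3861428.3266 m, Y=-1745285.9505 m, Z=-4755515.8016 m

start: φ=-48.487490°, λ=-24.321987°, h=3392.133 m
→ ECEF (a=6378137.000, f=1/298.257223563): X=3861428.3266, Y=-1745285.9505, Z=-4755515.8016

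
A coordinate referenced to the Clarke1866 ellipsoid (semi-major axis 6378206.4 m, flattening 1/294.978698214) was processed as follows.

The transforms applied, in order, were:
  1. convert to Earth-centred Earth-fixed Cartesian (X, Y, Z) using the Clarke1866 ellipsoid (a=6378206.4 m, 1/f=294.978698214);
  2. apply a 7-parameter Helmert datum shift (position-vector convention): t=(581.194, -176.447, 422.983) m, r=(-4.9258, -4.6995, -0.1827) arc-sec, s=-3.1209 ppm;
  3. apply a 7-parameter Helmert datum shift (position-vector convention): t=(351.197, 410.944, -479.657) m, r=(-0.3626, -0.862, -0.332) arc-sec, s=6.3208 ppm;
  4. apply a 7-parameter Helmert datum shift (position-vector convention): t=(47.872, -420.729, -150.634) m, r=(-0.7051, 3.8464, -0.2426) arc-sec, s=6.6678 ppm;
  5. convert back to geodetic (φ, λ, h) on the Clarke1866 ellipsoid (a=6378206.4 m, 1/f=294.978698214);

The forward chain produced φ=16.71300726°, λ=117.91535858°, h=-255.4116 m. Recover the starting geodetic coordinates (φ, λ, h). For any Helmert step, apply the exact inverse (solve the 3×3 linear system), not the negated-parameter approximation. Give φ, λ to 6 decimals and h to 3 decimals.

φ=16.714886°, λ=117.922980°, h=338.836 m

start: φ=16.713007°, λ=117.915359°, h=-255.412 m
→ ECEF (a=6378206.400, f=1/294.978698214): X=-2860610.5006, Y=5399252.7676, Z=1822252.9460
→ Helmert⁻¹: X=-2860679.6324, Y=5399627.8987, Z=1822356.5413
→ Helmert⁻¹: X=-2861013.8180, Y=5399175.0181, Z=1822846.1244
→ Helmert⁻¹: X=-2861567.1990, Y=5399322.2554, Z=1822622.9674
→ geod (Bowring, a=6378206.400): φ=16.71488600°, λ=117.92298000°, h=338.8360 m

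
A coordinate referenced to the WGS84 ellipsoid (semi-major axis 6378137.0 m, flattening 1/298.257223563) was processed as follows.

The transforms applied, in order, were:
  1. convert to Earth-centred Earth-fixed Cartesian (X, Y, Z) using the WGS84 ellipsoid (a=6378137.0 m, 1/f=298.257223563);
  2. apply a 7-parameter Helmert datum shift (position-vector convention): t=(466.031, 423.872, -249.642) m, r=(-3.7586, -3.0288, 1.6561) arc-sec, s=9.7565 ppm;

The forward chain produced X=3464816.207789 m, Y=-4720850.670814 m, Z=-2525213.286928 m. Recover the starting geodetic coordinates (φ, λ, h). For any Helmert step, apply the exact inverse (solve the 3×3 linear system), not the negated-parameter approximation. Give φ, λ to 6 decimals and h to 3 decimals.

start: X=3464816.2078, Y=-4720850.6708, Z=-2525213.2869 m
→ Helmert⁻¹: X=3464241.3923, Y=-4721210.2821, Z=-2525075.9103
→ geod (Bowring, a=6378137.000): φ=-23.46624000°, λ=-53.73022000°, h=2282.9640 m

φ=-23.466240°, λ=-53.730220°, h=2282.964 m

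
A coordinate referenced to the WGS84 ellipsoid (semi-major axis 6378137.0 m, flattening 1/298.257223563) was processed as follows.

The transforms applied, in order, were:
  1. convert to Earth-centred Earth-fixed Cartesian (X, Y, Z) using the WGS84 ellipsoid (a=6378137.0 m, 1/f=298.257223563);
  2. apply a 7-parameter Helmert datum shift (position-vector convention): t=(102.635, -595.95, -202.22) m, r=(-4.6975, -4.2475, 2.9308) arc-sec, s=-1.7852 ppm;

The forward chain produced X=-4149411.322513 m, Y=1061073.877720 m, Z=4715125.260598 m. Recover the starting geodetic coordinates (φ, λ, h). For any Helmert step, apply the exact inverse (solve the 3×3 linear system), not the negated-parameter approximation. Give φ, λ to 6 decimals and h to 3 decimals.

start: X=-4149411.3225, Y=1061073.8777, Z=4715125.2606 m
→ Helmert⁻¹: X=-4149409.1781, Y=1061623.2915, Z=4715445.5225
→ geod (Bowring, a=6378137.000): φ=47.94232300°, λ=165.64876900°, h=3855.7560 m

φ=47.942323°, λ=165.648769°, h=3855.756 m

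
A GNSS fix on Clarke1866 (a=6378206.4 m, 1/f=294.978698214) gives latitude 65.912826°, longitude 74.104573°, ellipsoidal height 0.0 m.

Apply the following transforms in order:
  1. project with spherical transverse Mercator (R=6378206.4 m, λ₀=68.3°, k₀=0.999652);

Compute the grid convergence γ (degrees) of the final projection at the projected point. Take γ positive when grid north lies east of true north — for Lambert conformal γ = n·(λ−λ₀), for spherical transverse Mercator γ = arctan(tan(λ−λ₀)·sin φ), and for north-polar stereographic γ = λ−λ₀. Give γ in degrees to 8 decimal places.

start: φ=65.912826°, λ=74.104573°, h=0.000 m
→ into tm (λ₀=68.3°): φ=65.91282600°, λ−λ₀=5.80457300°
convergence γ = 5.30215969°

5.30215969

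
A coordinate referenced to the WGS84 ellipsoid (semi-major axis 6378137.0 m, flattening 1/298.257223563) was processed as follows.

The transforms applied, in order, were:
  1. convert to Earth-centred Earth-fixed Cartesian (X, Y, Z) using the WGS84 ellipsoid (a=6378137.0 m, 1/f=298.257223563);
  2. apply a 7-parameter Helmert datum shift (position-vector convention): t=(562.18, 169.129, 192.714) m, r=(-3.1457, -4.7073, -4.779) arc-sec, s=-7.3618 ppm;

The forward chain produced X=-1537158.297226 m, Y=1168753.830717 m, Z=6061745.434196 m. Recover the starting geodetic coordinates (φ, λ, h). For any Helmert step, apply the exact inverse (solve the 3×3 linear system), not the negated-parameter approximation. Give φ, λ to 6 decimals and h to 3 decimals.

start: X=-1537158.2972, Y=1168753.8307, Z=6061745.4342 m
→ Helmert⁻¹: X=-1537620.5334, Y=1168465.2342, Z=6061650.2555
→ geod (Bowring, a=6378137.000): φ=72.43931200°, λ=142.76815100°, h=3140.5070 m

φ=72.439312°, λ=142.768151°, h=3140.507 m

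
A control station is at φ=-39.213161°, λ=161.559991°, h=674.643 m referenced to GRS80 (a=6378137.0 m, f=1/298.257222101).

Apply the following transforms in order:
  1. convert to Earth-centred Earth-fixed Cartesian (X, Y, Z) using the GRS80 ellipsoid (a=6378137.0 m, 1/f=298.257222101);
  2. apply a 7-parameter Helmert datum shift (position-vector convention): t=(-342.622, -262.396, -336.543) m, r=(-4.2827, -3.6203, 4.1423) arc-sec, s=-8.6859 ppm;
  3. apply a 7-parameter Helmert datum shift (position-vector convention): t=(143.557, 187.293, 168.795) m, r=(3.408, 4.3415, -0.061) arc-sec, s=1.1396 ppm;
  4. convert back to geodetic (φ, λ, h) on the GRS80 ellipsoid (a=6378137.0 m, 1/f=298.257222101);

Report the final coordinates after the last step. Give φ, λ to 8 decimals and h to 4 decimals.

start: φ=-39.213161°, λ=161.559991°, h=674.643 m
→ ECEF (a=6378137.000, f=1/298.257222101): X=-4694822.6045, Y=1565401.5834, Z=-4011106.6433
→ Helmert 7p (PV): X=-4695085.4834, Y=1564948.0254, Z=-4011523.2500
→ Helmert 7p (PV): X=-4695031.2495, Y=1565204.7706, Z=-4011234.3466
→ geod (Bowring, a=6378137.000): φ=-39.21327955°, λ=161.56291658°, h=860.5062 m

φ=-39.21327955°, λ=161.56291658°, h=860.5062 m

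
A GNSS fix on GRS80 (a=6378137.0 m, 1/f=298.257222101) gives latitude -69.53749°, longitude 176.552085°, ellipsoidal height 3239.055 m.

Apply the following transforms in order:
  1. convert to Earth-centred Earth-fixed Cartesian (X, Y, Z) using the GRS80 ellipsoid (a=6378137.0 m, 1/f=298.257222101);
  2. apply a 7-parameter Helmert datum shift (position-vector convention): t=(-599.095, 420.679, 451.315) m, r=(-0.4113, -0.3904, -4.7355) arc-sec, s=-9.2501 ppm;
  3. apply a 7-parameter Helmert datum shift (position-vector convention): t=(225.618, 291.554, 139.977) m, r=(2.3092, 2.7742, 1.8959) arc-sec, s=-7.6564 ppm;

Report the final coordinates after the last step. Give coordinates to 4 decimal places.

X=-2233826.3554 m, Y=135359.7513 m, Z=-5955512.8521 m

start: φ=-69.537490°, λ=176.552085°, h=3239.055 m
→ ECEF (a=6378137.000, f=1/298.257222101): X=-2233423.6616, Y=134564.2563, Z=-5956231.9017
→ Helmert 7p (PV): X=-2233987.7345, Y=135023.0890, Z=-5955729.9864
→ Helmert 7p (PV): X=-2233826.3554, Y=135359.7513, Z=-5955512.8521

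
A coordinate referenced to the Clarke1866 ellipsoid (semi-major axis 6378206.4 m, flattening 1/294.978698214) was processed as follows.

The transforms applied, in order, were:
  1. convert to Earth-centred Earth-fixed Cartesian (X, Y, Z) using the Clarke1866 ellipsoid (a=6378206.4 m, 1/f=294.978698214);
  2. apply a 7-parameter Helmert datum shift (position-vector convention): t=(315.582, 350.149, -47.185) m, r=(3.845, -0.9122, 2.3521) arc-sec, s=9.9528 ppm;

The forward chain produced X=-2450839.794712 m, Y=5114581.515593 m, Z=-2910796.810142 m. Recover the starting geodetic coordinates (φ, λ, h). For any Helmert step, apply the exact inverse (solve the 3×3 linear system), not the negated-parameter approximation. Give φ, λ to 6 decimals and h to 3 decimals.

start: X=-2450839.7947, Y=5114581.5156, Z=-2910796.8101 m
→ Helmert⁻¹: X=-2451085.5358, Y=5114154.1561, Z=-2910805.1489
→ geod (Bowring, a=6378206.400): φ=-27.32807100°, λ=115.60722900°, h=893.2020 m

φ=-27.328071°, λ=115.607229°, h=893.202 m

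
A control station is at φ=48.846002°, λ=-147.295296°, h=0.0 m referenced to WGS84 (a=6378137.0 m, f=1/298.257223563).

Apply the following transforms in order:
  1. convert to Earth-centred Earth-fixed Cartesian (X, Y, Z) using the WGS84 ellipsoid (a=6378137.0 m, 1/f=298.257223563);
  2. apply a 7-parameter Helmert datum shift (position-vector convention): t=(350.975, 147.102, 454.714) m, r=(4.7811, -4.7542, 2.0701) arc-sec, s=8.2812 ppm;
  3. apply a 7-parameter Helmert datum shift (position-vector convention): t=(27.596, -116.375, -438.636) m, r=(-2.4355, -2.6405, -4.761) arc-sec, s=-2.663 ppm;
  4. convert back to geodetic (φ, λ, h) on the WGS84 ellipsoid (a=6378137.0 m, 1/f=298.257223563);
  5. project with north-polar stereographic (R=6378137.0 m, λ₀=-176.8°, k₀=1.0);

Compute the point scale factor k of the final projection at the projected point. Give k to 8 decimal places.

1.14093594

start: φ=48.846002°, λ=-147.295296°, h=0.000 m
→ ECEF (a=6378137.000, f=1/298.257223563): X=-3538656.5102, Y=-2272187.3899, Z=4779305.8245
→ Helmert 7p (PV): X=-3538422.1946, Y=-2272205.4015, Z=4779665.8852
→ Helmert 7p (PV): X=-3538498.8094, Y=-2272177.6156, Z=4779196.0532
→ geod (Bowring, a=6378137.000): φ=48.84628664°, λ=-147.29424712°, h=-173.4543 m
→ into stereo (λ₀=-176.8°): φ=48.84628664°, λ−λ₀=29.50575288°
scale k = 1.14093594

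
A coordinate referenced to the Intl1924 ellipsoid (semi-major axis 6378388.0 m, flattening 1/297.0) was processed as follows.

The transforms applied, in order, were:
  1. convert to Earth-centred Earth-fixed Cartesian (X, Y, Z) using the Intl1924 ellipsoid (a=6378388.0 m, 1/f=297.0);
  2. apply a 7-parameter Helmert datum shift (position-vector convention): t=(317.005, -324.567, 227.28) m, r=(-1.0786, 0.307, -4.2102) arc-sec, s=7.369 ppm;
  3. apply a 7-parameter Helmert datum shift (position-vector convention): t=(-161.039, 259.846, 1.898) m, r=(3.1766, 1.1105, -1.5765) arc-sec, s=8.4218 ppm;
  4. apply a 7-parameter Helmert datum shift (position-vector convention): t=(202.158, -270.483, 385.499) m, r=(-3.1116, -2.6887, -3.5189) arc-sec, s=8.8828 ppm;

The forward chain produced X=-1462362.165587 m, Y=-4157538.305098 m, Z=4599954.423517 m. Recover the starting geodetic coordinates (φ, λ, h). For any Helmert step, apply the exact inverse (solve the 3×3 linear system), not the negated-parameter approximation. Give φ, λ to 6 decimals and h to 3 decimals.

φ=46.416057°, λ=-109.381494°, h=2593.044 m

start: X=-1462362.1656, Y=-4157538.3051, Z=4599954.4235 m
→ Helmert⁻¹: X=-1462420.4525, Y=-4157325.2286, Z=4599484.4156
→ Helmert⁻¹: X=-1462240.0857, Y=-4157490.4016, Z=4599499.9373
→ Helmert⁻¹: X=-1462468.3036, Y=-4157189.1022, Z=4599214.8500
→ geod (Bowring, a=6378388.000): φ=46.41605700°, λ=-109.38149400°, h=2593.0440 m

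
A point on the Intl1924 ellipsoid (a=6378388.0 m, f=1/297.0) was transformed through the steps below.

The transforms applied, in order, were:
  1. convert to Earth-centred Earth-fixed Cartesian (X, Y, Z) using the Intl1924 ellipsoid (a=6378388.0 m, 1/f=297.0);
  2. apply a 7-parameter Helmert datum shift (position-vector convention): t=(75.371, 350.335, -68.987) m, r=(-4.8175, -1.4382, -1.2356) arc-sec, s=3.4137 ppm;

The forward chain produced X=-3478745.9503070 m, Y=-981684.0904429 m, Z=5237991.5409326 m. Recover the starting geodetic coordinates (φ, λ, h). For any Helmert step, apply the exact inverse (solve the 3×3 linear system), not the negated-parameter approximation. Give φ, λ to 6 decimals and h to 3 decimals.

φ=55.570991°, λ=-164.233822°, h=426.736 m

start: X=-3478745.9503, Y=-981684.0904, Z=5237991.5409 m
→ Helmert⁻¹: X=-3478767.0394, Y=-982174.2514, Z=5238043.9633
→ geod (Bowring, a=6378388.000): φ=55.57099100°, λ=-164.23382200°, h=426.7360 m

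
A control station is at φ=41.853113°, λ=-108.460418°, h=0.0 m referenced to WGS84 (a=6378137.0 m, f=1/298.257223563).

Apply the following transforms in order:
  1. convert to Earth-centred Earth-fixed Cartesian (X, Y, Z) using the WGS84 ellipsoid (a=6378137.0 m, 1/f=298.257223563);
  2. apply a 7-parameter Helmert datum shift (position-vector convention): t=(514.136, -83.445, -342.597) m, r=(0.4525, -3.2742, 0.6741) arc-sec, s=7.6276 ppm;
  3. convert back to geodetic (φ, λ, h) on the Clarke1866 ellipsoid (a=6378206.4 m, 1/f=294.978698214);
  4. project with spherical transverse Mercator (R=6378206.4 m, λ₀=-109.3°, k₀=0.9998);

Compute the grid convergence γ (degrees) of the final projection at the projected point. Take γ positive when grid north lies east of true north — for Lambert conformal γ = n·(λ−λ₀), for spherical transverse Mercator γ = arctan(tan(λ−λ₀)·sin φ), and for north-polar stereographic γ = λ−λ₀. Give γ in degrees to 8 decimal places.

start: φ=41.853113°, λ=-108.460418°, h=0.000 m
→ ECEF (a=6378137.000, f=1/298.257223563): X=-1506586.4830, Y=-4513071.2744, Z=4233465.4391
→ Helmert 7p (PV): X=-1506136.2908, Y=-4513203.3544, Z=4233121.3172
→ geod (Bowring, a=6378206.400): φ=41.85303716°, λ=-108.45477198°, h=-206.1345 m
→ into tm (λ₀=-109.3°): φ=41.85303716°, λ−λ₀=0.84522802°
convergence γ = 0.56397764°

0.56397764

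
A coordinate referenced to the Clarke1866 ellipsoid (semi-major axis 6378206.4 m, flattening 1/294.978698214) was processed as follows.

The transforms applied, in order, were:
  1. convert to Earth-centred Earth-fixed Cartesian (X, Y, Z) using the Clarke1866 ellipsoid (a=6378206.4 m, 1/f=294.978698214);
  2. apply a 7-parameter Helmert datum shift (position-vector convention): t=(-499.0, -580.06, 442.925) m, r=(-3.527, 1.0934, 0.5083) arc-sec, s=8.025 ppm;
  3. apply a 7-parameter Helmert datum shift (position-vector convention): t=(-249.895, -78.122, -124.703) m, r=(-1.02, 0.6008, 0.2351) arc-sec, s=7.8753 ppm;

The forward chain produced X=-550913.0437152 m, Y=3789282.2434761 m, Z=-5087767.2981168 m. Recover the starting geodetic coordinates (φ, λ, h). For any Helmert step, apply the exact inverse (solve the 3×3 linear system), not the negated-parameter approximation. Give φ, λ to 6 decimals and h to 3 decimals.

φ=-53.217714°, λ=98.258542°, h=3796.610 m

start: X=-550913.0437, Y=3789282.2435, Z=-5087767.2981 m
→ Helmert⁻¹: X=-550639.6741, Y=3789356.3096, Z=-5087585.3939
→ Helmert⁻¹: X=-550099.9487, Y=3789994.3116, Z=-5087925.5973
→ geod (Bowring, a=6378206.400): φ=-53.21771400°, λ=98.25854200°, h=3796.6100 m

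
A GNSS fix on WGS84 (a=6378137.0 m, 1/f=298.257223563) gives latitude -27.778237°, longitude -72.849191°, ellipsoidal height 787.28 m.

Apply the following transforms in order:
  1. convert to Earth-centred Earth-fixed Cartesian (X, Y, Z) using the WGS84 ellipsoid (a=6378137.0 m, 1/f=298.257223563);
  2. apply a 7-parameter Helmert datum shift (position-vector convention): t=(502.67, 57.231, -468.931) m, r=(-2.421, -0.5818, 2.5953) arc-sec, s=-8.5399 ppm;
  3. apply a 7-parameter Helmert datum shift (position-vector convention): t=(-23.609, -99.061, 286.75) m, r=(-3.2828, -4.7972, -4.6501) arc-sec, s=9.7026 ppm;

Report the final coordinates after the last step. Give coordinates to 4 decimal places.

X=1666004.5588 m, Y=-5396906.2779 m, Z=-2955144.1910 m

start: φ=-27.778237°, λ=-72.849191°, h=787.280 m
→ ECEF (a=6378137.000, f=1/298.257223563): X=1665500.2437, Y=-5396759.8447, Z=-2955151.2514
→ Helmert 7p (PV): X=1666064.9293, Y=-5396670.2555, Z=-2955526.9049
→ Helmert 7p (PV): X=1666004.5588, Y=-5396906.2779, Z=-2955144.1910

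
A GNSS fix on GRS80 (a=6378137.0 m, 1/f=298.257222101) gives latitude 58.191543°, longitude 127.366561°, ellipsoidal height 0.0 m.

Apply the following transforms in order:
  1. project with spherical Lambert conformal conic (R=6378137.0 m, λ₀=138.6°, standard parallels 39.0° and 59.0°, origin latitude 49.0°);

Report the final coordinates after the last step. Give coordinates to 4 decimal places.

start: φ=58.191543°, λ=127.366561°, h=0.000 m
→ lcc (R=6378137.0, λ₀=138.6°): E=-655002.5953, N=1060459.2299

E=-655002.5953 m, N=1060459.2299 m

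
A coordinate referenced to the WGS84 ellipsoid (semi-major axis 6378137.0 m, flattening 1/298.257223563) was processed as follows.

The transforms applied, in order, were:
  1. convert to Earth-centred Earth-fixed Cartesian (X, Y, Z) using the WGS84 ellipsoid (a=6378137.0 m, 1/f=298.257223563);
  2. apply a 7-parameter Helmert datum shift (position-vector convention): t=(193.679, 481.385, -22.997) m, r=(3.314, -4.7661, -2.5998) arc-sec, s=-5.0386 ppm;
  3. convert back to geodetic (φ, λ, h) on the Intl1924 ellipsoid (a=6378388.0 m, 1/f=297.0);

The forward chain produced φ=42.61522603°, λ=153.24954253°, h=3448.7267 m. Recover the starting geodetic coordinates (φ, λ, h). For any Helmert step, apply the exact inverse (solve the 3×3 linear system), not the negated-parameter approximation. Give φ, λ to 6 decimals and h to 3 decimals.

φ=42.615593°, λ=153.255267°, h=3673.723 m

start: φ=42.615226°, λ=153.249543°, h=3448.727 m
→ ECEF (a=6378388.000, f=1/297.0): X=-4200335.5879, Y=2117185.4834, Z=4298552.7020
→ Helmert⁻¹: X=-4200477.7836, Y=2116730.8855, Z=4298660.4082
→ geod (Bowring, a=6378137.000): φ=42.61559300°, λ=153.25526700°, h=3673.7230 m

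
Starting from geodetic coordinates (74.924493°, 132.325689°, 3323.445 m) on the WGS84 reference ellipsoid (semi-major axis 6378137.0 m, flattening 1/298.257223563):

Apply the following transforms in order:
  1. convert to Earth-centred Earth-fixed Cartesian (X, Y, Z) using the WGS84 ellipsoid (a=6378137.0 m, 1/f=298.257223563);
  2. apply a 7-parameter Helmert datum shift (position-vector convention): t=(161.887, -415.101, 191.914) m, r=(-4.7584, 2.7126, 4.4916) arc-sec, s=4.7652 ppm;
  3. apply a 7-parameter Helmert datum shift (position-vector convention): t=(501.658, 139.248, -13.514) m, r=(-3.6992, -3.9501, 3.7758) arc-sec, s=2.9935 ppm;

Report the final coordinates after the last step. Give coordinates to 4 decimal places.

X=-1120526.7583 m, Y=1230899.1237 m, Z=6139956.9188 m

start: φ=74.924493°, λ=132.325689°, h=3323.445 m
→ ECEF (a=6378137.000, f=1/298.257223563): X=-1121095.4322, Y=1230958.6003, Z=6139788.0722
→ Helmert 7p (PV): X=-1120884.9477, Y=1230666.5938, Z=6139995.5896
→ Helmert 7p (PV): X=-1120526.7583, Y=1230899.1237, Z=6139956.9188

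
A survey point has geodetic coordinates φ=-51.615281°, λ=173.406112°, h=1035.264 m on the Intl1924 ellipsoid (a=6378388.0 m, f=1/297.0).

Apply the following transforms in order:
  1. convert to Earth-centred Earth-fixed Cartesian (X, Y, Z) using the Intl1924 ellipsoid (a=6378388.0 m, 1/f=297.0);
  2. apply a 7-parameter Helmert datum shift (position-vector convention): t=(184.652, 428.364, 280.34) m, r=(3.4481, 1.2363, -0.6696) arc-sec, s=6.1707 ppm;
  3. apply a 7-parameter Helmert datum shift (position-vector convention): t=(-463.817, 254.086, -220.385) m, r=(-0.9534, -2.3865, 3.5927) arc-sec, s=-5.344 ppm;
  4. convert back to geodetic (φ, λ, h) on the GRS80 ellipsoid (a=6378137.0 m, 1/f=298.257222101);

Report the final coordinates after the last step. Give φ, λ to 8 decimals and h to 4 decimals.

start: φ=-51.615281°, λ=173.406112°, h=1035.264 m
→ ECEF (a=6378388.000, f=1/297.0): X=-3943178.6504, Y=455815.0736, Z=-4977245.7827
→ Helmert 7p (PV): X=-3943046.6834, Y=456342.2556, Z=-4976964.9014
→ Helmert 7p (PV): X=-3943439.7937, Y=456502.2192, Z=-4977206.4199
→ geod (Bowring, a=6378137.000): φ=-51.61187809°, λ=173.39669284°, h=1409.4635 m

φ=-51.61187809°, λ=173.39669284°, h=1409.4635 m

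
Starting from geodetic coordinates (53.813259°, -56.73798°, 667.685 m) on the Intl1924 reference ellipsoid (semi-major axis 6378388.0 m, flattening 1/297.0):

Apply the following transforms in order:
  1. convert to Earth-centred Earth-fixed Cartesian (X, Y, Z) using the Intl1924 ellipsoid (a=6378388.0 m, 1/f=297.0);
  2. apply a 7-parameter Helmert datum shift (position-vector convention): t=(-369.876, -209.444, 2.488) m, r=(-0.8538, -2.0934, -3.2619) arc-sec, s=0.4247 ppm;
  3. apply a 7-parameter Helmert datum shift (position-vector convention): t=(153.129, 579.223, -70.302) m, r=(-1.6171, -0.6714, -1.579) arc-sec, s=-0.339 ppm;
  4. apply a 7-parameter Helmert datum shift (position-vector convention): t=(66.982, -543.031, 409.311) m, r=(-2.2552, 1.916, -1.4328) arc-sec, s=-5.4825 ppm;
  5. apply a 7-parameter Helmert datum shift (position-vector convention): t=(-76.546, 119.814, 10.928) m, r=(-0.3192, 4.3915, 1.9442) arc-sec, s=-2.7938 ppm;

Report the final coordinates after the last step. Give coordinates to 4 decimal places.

X=2070021.8143 m, Y=-3156147.2215 m, Z=5125493.5215 m

start: φ=53.813259°, λ=-56.737980°, h=667.685 m
→ ECEF (a=6378388.000, f=1/297.0): X=2070243.2912, Y=-3156201.5451, Z=5125141.4259
→ Helmert 7p (PV): X=2069772.3662, Y=-3156423.8540, Z=5125180.1663
→ Helmert 7p (PV): X=2069883.9479, Y=-3155819.2245, Z=5125139.6101
→ Helmert 7p (PV): X=2069965.2675, Y=-3156303.2964, Z=5125536.0995
→ Helmert 7p (PV): X=2070021.8143, Y=-3156147.2215, Z=5125493.5215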